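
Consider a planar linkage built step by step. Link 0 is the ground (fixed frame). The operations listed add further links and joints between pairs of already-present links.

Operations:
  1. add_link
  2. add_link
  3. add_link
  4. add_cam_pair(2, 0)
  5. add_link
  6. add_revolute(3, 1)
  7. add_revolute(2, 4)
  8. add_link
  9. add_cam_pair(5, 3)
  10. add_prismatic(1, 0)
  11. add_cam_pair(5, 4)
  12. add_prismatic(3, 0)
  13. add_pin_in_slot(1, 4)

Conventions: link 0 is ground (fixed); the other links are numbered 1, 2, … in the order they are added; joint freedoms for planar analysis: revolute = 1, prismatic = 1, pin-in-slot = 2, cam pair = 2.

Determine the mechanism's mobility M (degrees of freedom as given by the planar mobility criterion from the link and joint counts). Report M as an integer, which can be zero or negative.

ground; <1,0,0>
#1 <2,0,0>
#2 <3,0,0>
#3 <4,0,0>
C:2↔0 J2 <4,0,1>
#4 <5,0,1>
R:3↔1 J1 <5,1,1>
R:2↔4 J1 <5,2,1>
#5 <6,2,1>
C:5↔3 J2 <6,2,2>
P:1↔0 J1 <6,3,2>
C:5↔4 J2 <6,3,3>
P:3↔0 J1 <6,4,3>
PS:1↔4 J2 <6,4,4>
3×5 − 2×4 − 1×4 = 3

M = 3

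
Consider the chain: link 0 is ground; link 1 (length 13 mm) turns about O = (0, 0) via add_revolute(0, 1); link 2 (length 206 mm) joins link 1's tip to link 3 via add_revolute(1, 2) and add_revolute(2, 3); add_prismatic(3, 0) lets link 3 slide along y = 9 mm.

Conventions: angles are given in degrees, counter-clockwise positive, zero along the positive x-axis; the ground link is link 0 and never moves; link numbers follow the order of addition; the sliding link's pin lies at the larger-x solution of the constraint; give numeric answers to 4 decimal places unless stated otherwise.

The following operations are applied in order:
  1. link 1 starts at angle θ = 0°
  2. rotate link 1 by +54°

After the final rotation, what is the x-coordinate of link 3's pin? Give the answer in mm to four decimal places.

geometry: r = 13 mm, L = 206 mm, e = 9 mm; θ starts at 0°
rotate link 1 by +54°: θ ← 0° +54° = 54°
crank pin P = (r cos θ, r sin θ) = (7.641208, 10.517221)
h = r sin θ − e = 10.517221 − 9 = 1.517221
x = r cos θ + √(L² − h²) = 7.641208 + 205.994413 = 213.635621

213.6356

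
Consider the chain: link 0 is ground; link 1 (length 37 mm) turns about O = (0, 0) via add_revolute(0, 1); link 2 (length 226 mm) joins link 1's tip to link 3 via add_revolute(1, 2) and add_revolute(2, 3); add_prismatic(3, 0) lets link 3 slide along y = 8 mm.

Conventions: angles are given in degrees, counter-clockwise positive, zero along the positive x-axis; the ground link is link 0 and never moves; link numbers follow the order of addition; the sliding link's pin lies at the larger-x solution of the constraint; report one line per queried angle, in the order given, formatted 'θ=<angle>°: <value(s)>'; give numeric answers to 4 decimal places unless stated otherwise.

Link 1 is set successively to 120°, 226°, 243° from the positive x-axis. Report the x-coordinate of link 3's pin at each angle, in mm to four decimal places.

geometry: r = 37 mm, L = 226 mm, e = 8 mm
θ=120°: crank pin P = (r cos θ, r sin θ) = (-18.500000, 32.042940)
θ=120°: h = r sin θ − e = 32.042940 − 8 = 24.042940
θ=120°: x = r cos θ + √(L² − h²) = -18.500000 + 224.717460 = 206.217460
θ=226°: crank pin P = (r cos θ, r sin θ) = (-25.702360, -26.615573)
θ=226°: h = r sin θ − e = -26.615573 − 8 = -34.615573
θ=226°: x = r cos θ + √(L² − h²) = -25.702360 + 223.333298 = 197.630939
θ=243°: crank pin P = (r cos θ, r sin θ) = (-16.797648, -32.967241)
θ=243°: h = r sin θ − e = -32.967241 − 8 = -40.967241
θ=243°: x = r cos θ + √(L² − h²) = -16.797648 + 222.255900 = 205.458252

θ=120°: 206.2175
θ=226°: 197.6309
θ=243°: 205.4583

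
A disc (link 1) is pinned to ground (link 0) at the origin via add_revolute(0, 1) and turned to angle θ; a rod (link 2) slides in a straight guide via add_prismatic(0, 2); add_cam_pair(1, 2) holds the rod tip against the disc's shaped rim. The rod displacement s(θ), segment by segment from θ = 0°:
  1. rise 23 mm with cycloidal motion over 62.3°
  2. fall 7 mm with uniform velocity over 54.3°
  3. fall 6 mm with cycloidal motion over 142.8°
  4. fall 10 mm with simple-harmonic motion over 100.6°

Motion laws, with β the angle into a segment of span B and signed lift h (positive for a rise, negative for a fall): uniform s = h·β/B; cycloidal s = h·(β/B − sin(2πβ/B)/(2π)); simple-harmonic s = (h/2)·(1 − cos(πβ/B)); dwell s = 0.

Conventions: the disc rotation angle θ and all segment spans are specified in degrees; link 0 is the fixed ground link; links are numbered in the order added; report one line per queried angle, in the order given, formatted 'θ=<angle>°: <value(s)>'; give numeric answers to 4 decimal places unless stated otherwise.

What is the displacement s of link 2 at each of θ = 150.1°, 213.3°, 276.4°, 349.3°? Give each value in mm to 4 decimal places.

segment 1 (0° to 62.3°, cycloidal, h = 23) is passed completely: s = 0.0000 + (23) = 23.0000
segment 2 (62.3° to 116.6°, uniform, h = -7) is passed completely: s = 23.0000 + (-7) = 16.0000
θ = 150.1° falls in segment 3 (116.6° to 259.4°, cycloidal, h = -6): β = 150.1 − 116.6 = 33.5°, B = 142.8°; Δs = -6·(0.2346 − sin(2π·0.2346)/(2π)) = -0.4571; s = 16.0000 − 0.4571 = 15.5429
θ = 213.3° falls in segment 3 (116.6° to 259.4°, cycloidal, h = -6): β = 213.3 − 116.6 = 96.7°, B = 142.8°; Δs = -6·(0.6772 − sin(2π·0.6772)/(2π)) = -4.9197; s = 16.0000 − 4.9197 = 11.0803
segment 3 (116.6° to 259.4°, cycloidal, h = -6) is passed completely: s = 16.0000 + (-6) = 10.0000
θ = 276.4° falls in segment 4 (259.4° to 360°, simple-harmonic, h = -10): β = 276.4 − 259.4 = 17°, B = 100.6°; Δs = -10/2·(1 − cos(π·0.1690)) = -0.6882; s = 10.0000 − 0.6882 = 9.3118
θ = 349.3° falls in segment 4 (259.4° to 360°, simple-harmonic, h = -10): β = 349.3 − 259.4 = 89.9°, B = 100.6°; Δs = -10/2·(1 − cos(π·0.8936)) = -9.7235; s = 10.0000 − 9.7235 = 0.2765

θ=150.1°: 15.5429
θ=213.3°: 11.0803
θ=276.4°: 9.3118
θ=349.3°: 0.2765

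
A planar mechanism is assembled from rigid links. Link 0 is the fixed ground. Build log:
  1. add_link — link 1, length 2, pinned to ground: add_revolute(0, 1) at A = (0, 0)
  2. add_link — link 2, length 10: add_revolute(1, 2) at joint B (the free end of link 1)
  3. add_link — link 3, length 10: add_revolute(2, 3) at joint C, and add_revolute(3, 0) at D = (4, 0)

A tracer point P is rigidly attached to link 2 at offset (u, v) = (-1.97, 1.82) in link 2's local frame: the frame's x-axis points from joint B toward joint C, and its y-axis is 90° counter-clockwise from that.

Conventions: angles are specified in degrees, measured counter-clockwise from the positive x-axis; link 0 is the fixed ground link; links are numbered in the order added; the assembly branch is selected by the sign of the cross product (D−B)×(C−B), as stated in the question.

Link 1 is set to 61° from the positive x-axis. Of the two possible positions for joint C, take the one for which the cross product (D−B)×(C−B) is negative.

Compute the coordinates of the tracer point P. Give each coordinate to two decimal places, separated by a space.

A=(0,0), D=(4.00,0)
B = A + 2.00·(cos61°, sin61°) = (0.9696, 1.7492)
|BD| = 3.4990
circle(B,10.00) ∩ circle(D,10.00): a=1.7495, h=9.8458
  candidates: C₊=(7.4070,9.4017) cross=34.450; C₋=(-2.4373,-7.6525) cross=-34.450
  branch - wants cross < 0 → take C=(-2.4373,-7.6525) (cross=-34.450)
ex = (C−B)/|BC| = (-0.3407,-0.9402); ey = (0.9402,-0.3407)
P = B + -1.97·ex + 1.82·ey = (3.3519,2.9813)

3.35 2.98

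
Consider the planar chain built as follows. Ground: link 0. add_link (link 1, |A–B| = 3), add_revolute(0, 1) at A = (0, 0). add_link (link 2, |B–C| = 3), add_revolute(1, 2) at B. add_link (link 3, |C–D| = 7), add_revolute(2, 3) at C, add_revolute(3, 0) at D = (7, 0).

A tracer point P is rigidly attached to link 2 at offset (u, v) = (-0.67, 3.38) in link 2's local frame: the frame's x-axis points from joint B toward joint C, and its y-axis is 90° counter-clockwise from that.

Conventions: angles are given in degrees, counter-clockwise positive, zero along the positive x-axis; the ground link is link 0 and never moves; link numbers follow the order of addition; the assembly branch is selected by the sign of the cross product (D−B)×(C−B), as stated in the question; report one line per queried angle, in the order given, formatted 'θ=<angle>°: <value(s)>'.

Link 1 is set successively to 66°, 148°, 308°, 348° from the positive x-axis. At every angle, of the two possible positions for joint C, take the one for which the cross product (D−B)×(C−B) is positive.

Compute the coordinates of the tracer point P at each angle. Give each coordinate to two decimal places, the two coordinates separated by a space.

A=(0,0), D=(7.00,0)
θ=66°: B = A + 3.00·(cos66°, sin66°) = (1.2202, 2.7406)
θ=66°: |BD| = 6.3966
θ=66°: circle(B,3.00) ∩ circle(D,7.00): a=0.0717, h=2.9991
θ=66°:   candidates: C₊=(2.5700,5.4198) cross=19.184; C₋=(0.0000,0.0000) cross=-19.184
θ=66°:   branch + wants cross > 0 → take C=(2.5700,5.4198) (cross=19.184)
θ=66°: ex = (C−B)/|BC| = (0.4499,0.8931); ey = (-0.8931,0.4499)
θ=66°: P = B + -0.67·ex + 3.38·ey = (-2.0998,3.6630)
θ=148°: B = A + 3.00·(cos148°, sin148°) = (-2.5441, 1.5898)
θ=148°: |BD| = 9.6756
θ=148°: circle(B,3.00) ∩ circle(D,7.00): a=2.7708, h=1.1501
θ=148°:   candidates: C₊=(0.3779,2.2690) cross=11.128; C₋=(-0.0000,0.0000) cross=-11.128
θ=148°:   branch + wants cross > 0 → take C=(0.3779,2.2690) (cross=11.128)
θ=148°: ex = (C−B)/|BC| = (0.9740,0.2264); ey = (-0.2264,0.9740)
θ=148°: P = B + -0.67·ex + 3.38·ey = (-3.9620,4.7303)
θ=308°: B = A + 3.00·(cos308°, sin308°) = (1.8470, -2.3640)
θ=308°: |BD| = 5.6694
θ=308°: circle(B,3.00) ∩ circle(D,7.00): a=-0.6930, h=2.9189
θ=308°:   candidates: C₊=(0.0000,0.0000) cross=16.548; C₋=(2.4342,-5.3060) cross=-16.548
θ=308°:   branch + wants cross > 0 → take C=(0.0000,0.0000) (cross=16.548)
θ=308°: ex = (C−B)/|BC| = (-0.6157,0.7880); ey = (-0.7880,-0.6157)
θ=308°: P = B + -0.67·ex + 3.38·ey = (-0.4040,-4.9729)
θ=348°: B = A + 3.00·(cos348°, sin348°) = (2.9344, -0.6237)
θ=348°: |BD| = 4.1131
θ=348°: circle(B,3.00) ∩ circle(D,7.00): a=-2.8059, h=1.0615
θ=348°:   candidates: C₊=(0.0000,-0.0000) cross=4.366; C₋=(0.3219,-2.0985) cross=-4.366
θ=348°:   branch + wants cross > 0 → take C=(0.0000,-0.0000) (cross=4.366)
θ=348°: ex = (C−B)/|BC| = (-0.9781,0.2079); ey = (-0.2079,-0.9781)
θ=348°: P = B + -0.67·ex + 3.38·ey = (2.8871,-4.0692)

θ=66°: -2.10 3.66
θ=148°: -3.96 4.73
θ=308°: -0.40 -4.97
θ=348°: 2.89 -4.07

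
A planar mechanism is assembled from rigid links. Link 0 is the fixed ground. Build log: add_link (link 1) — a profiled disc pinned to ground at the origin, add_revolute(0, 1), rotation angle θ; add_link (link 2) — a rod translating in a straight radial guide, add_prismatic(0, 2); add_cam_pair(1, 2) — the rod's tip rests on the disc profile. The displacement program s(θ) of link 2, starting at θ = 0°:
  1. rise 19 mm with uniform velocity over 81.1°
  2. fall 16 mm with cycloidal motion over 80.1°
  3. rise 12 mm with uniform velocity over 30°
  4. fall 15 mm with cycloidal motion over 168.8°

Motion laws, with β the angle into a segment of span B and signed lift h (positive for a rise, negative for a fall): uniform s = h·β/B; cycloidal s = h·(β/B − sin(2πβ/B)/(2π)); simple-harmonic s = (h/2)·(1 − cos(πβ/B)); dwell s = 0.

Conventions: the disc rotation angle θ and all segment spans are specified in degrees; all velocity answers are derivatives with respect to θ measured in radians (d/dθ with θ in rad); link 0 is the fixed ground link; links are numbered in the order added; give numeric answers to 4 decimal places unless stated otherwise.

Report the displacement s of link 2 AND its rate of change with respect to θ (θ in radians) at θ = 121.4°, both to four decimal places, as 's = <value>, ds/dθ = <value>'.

seg 1 [0°–81.1°] uniform, h=19: full span → s += 19 → s = 19.0000
seg 2 [81.1°–161.2°] cycloidal, h=-16: θ=121.4° here. β=40.3, B=80.1. -16·(0.5031 − sin(2π·0.5031)/(2π)) = -8.0999 → s = 10.9001
velocity in seg [81.1°–161.2°] (cycloidal), θ in radians: β = 40.3° = 0.7034 rad, B = 80.1° = 1.3980 rad; ds/dθ = (h/B)(1 − cos(2πβ/B)) = ((-16)/1.3980)(1 − cos(2π·0.5031)) = -22.887499 mm/rad

s = 10.9001, ds/dθ = -22.8875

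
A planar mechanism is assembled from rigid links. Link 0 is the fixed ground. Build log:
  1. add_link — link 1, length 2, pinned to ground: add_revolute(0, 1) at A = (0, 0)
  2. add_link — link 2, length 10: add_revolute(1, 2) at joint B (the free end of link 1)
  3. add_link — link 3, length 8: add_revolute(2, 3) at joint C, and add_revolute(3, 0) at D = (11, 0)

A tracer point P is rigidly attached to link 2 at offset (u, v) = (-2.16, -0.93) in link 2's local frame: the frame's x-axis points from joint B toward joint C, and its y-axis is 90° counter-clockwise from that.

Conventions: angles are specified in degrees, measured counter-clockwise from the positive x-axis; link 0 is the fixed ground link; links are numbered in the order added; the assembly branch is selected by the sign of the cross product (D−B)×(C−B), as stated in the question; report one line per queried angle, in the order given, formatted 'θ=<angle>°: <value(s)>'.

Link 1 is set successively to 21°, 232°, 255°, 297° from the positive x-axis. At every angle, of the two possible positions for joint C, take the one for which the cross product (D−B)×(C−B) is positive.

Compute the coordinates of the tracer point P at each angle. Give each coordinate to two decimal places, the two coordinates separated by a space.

A=(0,0), D=(11.00,0)
θ=21°: B = A + 2.00·(cos21°, sin21°) = (1.8672, 0.7167)
θ=21°: |BD| = 9.1609
θ=21°: circle(B,10.00) ∩ circle(D,8.00): a=6.5453, h=7.5603
θ=21°:   candidates: C₊=(8.9839,7.7418) cross=69.260; C₋=(7.8009,-7.3325) cross=-69.260
θ=21°:   branch + wants cross > 0 → take C=(8.9839,7.7418) (cross=69.260)
θ=21°: ex = (C−B)/|BC| = (0.7117,0.7025); ey = (-0.7025,0.7117)
θ=21°: P = B + -2.16·ex + -0.93·ey = (0.9833,-1.4625)
θ=232°: B = A + 2.00·(cos232°, sin232°) = (-1.2313, -1.5760)
θ=232°: |BD| = 12.3324
θ=232°: circle(B,10.00) ∩ circle(D,8.00): a=7.6258, h=6.4690
θ=232°:   candidates: C₊=(5.5052,5.8144) cross=79.778; C₋=(7.1586,-7.0174) cross=-79.778
θ=232°:   branch + wants cross > 0 → take C=(5.5052,5.8144) (cross=79.778)
θ=232°: ex = (C−B)/|BC| = (0.6737,0.7390); ey = (-0.7390,0.6737)
θ=232°: P = B + -2.16·ex + -0.93·ey = (-1.9991,-3.7989)
θ=255°: B = A + 2.00·(cos255°, sin255°) = (-0.5176, -1.9319)
θ=255°: |BD| = 11.6785
θ=255°: circle(B,10.00) ∩ circle(D,8.00): a=7.3806, h=6.7474
θ=255°:   candidates: C₊=(5.6451,5.9435) cross=78.800; C₋=(7.8774,-7.3654) cross=-78.800
θ=255°:   branch + wants cross > 0 → take C=(5.6451,5.9435) (cross=78.800)
θ=255°: ex = (C−B)/|BC| = (0.6163,0.7875); ey = (-0.7875,0.6163)
θ=255°: P = B + -2.16·ex + -0.93·ey = (-1.1164,-4.2061)
θ=297°: B = A + 2.00·(cos297°, sin297°) = (0.9080, -1.7820)
θ=297°: |BD| = 10.2481
θ=297°: circle(B,10.00) ∩ circle(D,8.00): a=6.8805, h=7.2566
θ=297°:   candidates: C₊=(6.4218,6.5605) cross=74.367; C₋=(8.9455,-7.7317) cross=-74.367
θ=297°:   branch + wants cross > 0 → take C=(6.4218,6.5605) (cross=74.367)
θ=297°: ex = (C−B)/|BC| = (0.5514,0.8343); ey = (-0.8343,0.5514)
θ=297°: P = B + -2.16·ex + -0.93·ey = (0.4928,-4.0968)

θ=21°: 0.98 -1.46
θ=232°: -2.00 -3.80
θ=255°: -1.12 -4.21
θ=297°: 0.49 -4.10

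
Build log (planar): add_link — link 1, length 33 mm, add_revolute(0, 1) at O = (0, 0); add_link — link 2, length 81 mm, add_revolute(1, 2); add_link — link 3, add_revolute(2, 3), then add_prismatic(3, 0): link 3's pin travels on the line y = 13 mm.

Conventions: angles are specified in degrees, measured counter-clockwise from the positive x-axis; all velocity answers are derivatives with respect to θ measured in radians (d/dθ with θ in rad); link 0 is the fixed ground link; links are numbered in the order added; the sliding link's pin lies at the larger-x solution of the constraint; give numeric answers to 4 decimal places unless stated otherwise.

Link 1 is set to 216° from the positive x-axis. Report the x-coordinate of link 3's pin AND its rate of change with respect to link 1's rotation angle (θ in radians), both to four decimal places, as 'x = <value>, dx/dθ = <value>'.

geometry: r = 33 mm, L = 81 mm, e = 13 mm
crank pin P = (r cos θ, r sin θ) = (-26.697561, -19.396913)
h = r sin θ − e = -19.396913 − 13 = -32.396913
x = r cos θ + √(L² − h²) = -26.697561 + 74.239073 = 47.541513
dx/dθ = −r sin θ − h·r cos θ/√(L² − h²) (θ in radians; h = -32.396913) = 7.746464

x = 47.5415, dx/dθ = 7.7465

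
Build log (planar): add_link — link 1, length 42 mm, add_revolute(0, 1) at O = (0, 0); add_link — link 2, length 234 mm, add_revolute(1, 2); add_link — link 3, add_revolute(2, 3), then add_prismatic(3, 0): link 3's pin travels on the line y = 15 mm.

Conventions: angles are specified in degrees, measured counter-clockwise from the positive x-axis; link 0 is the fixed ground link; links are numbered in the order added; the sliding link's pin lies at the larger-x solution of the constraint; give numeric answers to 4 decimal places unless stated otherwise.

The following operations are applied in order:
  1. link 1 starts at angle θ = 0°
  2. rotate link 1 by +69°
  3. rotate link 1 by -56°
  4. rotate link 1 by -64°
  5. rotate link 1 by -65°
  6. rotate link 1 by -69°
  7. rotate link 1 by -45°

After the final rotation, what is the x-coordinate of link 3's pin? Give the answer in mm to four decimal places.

geometry: r = 42 mm, L = 234 mm, e = 15 mm; θ starts at 0°
rotate link 1 by +69°: θ ← 0° +69° = 69°
rotate link 1 by -56°: θ ← 69° -56° = 13°
rotate link 1 by -64°: θ ← 13° -64° = -51°
rotate link 1 by -65°: θ ← -51° -65° = -116°
rotate link 1 by -69°: θ ← -116° -69° = -185°
rotate link 1 by -45°: θ ← -185° -45° = -230°
crank pin P = (r cos θ, r sin θ) = (-26.997080, 32.173867)
h = r sin θ − e = 32.173867 − 15 = 17.173867
x = r cos θ + √(L² − h²) = -26.997080 + 233.368932 = 206.371852

206.3719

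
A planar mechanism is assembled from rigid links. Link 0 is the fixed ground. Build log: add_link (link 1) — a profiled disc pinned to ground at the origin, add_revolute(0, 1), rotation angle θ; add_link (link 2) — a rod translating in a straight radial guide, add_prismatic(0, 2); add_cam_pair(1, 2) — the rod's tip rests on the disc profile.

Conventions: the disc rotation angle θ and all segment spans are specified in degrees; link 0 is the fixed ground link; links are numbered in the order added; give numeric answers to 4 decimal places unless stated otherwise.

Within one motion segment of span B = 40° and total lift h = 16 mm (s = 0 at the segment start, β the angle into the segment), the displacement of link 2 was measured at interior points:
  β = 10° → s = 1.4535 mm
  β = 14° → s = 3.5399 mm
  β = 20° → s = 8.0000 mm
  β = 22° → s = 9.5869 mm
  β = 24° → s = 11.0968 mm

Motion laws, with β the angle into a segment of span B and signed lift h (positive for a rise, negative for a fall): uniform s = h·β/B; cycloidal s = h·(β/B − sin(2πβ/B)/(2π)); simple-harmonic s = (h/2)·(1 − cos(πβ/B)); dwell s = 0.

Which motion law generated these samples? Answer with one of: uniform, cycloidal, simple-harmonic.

candidates at β/B = r: uniform s = h·r (linear in β); cycloidal s = h·(r − sin(2πr)/(2π)); simple-harmonic s = (h/2)(1 − cos(πr))
β=10°: printed 1.4535 | uniform 4.0000, cycloidal 1.4535, simple-harmonic 2.3431
β=14°: printed 3.5399 | uniform 5.6000, cycloidal 3.5399, simple-harmonic 4.3681
β=20°: printed 8.0000 | uniform 8.0000, cycloidal 8.0000, simple-harmonic 8.0000
β=22°: printed 9.5869 | uniform 8.8000, cycloidal 9.5869, simple-harmonic 9.2515
β=24°: printed 11.0968 | uniform 9.6000, cycloidal 11.0968, simple-harmonic 10.4721
only one law matches every sample → cycloidal

cycloidal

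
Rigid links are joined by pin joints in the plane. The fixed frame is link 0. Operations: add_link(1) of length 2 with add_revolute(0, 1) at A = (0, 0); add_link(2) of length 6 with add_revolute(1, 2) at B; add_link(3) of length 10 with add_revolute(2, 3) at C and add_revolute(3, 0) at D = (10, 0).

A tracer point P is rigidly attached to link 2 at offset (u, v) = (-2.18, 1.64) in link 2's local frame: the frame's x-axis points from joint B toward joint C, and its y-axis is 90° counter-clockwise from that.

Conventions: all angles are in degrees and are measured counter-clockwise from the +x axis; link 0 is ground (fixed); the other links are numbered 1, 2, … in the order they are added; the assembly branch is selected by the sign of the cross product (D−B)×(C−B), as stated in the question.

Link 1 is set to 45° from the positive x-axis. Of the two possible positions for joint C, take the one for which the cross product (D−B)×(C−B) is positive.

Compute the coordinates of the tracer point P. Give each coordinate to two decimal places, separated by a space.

A=(0,0), D=(10.00,0)
B = A + 2.00·(cos45°, sin45°) = (1.4142, 1.4142)
|BD| = 8.7015
circle(B,6.00) ∩ circle(D,10.00): a=0.6732, h=5.9621
  candidates: C₊=(3.0475,7.1876) cross=51.879; C₋=(1.1095,-4.5780) cross=-51.879
  branch + wants cross > 0 → take C=(3.0475,7.1876) (cross=51.879)
ex = (C−B)/|BC| = (0.2722,0.9622); ey = (-0.9622,0.2722)
P = B + -2.18·ex + 1.64·ey = (-0.7573,-0.2370)

-0.76 -0.24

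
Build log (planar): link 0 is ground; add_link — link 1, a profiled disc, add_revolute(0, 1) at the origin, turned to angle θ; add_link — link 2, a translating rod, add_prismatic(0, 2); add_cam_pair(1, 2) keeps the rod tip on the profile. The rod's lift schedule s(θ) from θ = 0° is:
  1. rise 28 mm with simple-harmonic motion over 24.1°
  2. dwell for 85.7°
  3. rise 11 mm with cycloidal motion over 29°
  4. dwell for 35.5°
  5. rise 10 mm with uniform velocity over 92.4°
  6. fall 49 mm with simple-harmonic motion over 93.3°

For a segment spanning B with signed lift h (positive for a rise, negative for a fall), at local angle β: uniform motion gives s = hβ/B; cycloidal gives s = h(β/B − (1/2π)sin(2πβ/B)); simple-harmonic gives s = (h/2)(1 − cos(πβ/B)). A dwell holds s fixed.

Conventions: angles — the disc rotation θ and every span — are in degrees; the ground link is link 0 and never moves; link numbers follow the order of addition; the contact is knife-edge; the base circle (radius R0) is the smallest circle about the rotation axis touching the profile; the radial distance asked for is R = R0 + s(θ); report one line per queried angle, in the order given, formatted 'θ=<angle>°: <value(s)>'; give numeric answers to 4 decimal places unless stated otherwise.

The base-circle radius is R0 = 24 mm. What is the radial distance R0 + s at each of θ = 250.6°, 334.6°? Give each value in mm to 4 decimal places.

seg 1 [0°–24.1°] simple-harmonic, h=28: full span → s += 28 → s = 28.0000
seg 2 [24.1°–109.8°] dwell: s stays 28.0000
seg 3 [109.8°–138.8°] cycloidal, h=11: full span → s += 11 → s = 39.0000
seg 4 [138.8°–174.3°] dwell: s stays 39.0000
seg 5 [174.3°–266.7°] uniform, h=10: θ=250.6° here. β=76.3, B=92.4. 10·76.3/92.4 = 8.2576 → s = 47.2576
seg 5 [174.3°–266.7°] uniform, h=10: full span → s += 10 → s = 49.0000
seg 6 [266.7°–360°] simple-harmonic, h=-49: θ=334.6° here. β=67.9, B=93.3. -49/2·(1 − cos(π·0.7278)) = -40.5724 → s = 8.4276
θ=250.6°: R = R0 + s = 24 + 47.2576 = 71.2576
θ=334.6°: R = R0 + s = 24 + 8.4276 = 32.4276

θ=250.6°: 71.2576
θ=334.6°: 32.4276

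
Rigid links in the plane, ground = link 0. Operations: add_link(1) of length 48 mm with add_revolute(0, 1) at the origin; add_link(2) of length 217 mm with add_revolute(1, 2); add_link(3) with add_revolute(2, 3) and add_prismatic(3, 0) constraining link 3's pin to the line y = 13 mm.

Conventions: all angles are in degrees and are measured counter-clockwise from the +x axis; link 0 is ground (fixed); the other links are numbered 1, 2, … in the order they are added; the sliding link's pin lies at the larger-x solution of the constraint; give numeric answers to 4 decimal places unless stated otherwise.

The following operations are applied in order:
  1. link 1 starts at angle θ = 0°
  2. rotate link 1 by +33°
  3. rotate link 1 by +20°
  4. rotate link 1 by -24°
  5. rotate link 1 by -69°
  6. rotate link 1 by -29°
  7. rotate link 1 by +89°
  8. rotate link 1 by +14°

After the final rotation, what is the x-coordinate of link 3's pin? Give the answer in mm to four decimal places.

geometry: r = 48 mm, L = 217 mm, e = 13 mm; θ starts at 0°
rotate link 1 by +33°: θ ← 0° +33° = 33°
rotate link 1 by +20°: θ ← 33° +20° = 53°
rotate link 1 by -24°: θ ← 53° -24° = 29°
rotate link 1 by -69°: θ ← 29° -69° = -40°
rotate link 1 by -29°: θ ← -40° -29° = -69°
rotate link 1 by +89°: θ ← -69° +89° = 20°
rotate link 1 by +14°: θ ← 20° +14° = 34°
crank pin P = (r cos θ, r sin θ) = (39.793803, 26.841259)
h = r sin θ − e = 26.841259 − 13 = 13.841259
x = r cos θ + √(L² − h²) = 39.793803 + 216.558120 = 256.351924

256.3519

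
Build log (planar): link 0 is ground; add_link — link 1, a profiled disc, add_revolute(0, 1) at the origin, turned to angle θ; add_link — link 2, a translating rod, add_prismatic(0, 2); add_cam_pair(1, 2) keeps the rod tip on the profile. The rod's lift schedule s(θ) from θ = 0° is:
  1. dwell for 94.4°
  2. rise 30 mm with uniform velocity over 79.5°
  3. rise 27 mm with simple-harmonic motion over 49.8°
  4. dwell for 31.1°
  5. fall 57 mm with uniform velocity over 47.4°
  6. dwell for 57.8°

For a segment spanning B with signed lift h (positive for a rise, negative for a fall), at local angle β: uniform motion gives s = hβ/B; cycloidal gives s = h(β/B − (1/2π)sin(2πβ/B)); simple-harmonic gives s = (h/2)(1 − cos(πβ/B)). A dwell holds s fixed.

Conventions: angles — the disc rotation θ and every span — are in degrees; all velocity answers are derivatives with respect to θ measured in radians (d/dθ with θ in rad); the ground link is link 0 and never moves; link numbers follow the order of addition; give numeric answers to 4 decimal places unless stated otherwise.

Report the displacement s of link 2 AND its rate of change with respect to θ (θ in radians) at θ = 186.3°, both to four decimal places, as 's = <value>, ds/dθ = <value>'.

seg 1 [0°–94.4°] dwell: s stays 0.0000
seg 2 [94.4°–173.9°] uniform, h=30: full span → s += 30 → s = 30.0000
seg 3 [173.9°–223.7°] simple-harmonic, h=27: θ=186.3° here. β=12.4, B=49.8. 27/2·(1 − cos(π·0.2490)) = 3.9240 → s = 33.9240
velocity in seg [173.9°–223.7°] (simple-harmonic), θ in radians: β = 12.4° = 0.2164 rad, B = 49.8° = 0.8692 rad; ds/dθ = (πh/(2B)) sin(πβ/B) = (π·27/(2·0.8692)) sin(π·0.2490) = 34.394401 mm/rad

s = 33.9240, ds/dθ = 34.3944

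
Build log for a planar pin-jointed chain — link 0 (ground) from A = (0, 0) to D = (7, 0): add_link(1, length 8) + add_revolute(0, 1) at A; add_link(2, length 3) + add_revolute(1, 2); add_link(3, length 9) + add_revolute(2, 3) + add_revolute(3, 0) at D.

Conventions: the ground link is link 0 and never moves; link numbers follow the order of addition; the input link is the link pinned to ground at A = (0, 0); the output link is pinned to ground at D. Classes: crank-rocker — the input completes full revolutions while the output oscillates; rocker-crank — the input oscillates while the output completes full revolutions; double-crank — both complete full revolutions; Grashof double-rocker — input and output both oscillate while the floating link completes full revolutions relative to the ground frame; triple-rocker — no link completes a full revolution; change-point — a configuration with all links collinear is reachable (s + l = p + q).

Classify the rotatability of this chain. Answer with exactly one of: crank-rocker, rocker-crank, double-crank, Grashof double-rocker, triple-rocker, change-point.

lengths: ground=7, input=8, coupler=3, output=9
sorted: s=3 (shortest), l=9 (longest), p+q=15
s + l = 12 vs p + q = 15
s + l < p + q (Grashof) with shortest = coupler link → Grashof double-rocker

Grashof double-rocker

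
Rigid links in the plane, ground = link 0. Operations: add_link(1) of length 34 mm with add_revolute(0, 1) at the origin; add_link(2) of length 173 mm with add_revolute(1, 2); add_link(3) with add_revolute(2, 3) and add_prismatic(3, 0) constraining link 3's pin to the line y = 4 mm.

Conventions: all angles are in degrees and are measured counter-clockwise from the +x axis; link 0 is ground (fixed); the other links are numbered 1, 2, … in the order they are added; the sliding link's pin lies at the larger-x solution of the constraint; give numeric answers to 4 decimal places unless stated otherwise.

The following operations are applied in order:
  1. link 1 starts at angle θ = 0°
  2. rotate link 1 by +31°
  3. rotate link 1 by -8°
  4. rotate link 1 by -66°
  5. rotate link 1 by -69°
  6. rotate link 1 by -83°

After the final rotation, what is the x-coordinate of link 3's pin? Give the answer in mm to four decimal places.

geometry: r = 34 mm, L = 173 mm, e = 4 mm; θ starts at 0°
rotate link 1 by +31°: θ ← 0° +31° = 31°
rotate link 1 by -8°: θ ← 31° -8° = 23°
rotate link 1 by -66°: θ ← 23° -66° = -43°
rotate link 1 by -69°: θ ← -43° -69° = -112°
rotate link 1 by -83°: θ ← -112° -83° = -195°
crank pin P = (r cos θ, r sin θ) = (-32.841478, 8.799848)
h = r sin θ − e = 8.799848 − 4 = 4.799848
x = r cos θ + √(L² − h²) = -32.841478 + 172.933402 = 140.091924

140.0919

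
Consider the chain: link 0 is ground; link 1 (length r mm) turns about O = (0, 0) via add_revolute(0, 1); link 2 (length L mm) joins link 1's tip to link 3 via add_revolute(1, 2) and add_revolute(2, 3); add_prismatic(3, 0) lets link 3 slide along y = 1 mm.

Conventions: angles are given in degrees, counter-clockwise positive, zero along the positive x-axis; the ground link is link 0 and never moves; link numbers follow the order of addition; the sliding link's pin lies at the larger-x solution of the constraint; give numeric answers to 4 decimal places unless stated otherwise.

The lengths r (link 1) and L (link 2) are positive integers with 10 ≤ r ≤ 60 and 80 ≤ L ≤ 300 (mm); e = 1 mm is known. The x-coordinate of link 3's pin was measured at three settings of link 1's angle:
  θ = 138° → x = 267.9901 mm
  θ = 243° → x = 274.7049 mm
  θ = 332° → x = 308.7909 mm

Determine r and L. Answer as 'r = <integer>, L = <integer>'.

constraint per measurement: (x − r cos θ)² + (r sin θ − e)² = L²
subtracting the θ₁ and θ₂ equations cancels the r² and L² terms:
r = (x₁² − x₂²) / (2[(x₁cos θ₁ + e sin θ₁) − (x₂cos θ₂ + e sin θ₂)]) = 25.0000 → r = 25
L² = (x₁ − r cos θ₁)² + (r sin θ₁ − e)² = 82369.0100 → L = 287.0000 → L = 287
check at θ₃=332°: x = 308.7909 (printed 308.7909) ✓

r = 25, L = 287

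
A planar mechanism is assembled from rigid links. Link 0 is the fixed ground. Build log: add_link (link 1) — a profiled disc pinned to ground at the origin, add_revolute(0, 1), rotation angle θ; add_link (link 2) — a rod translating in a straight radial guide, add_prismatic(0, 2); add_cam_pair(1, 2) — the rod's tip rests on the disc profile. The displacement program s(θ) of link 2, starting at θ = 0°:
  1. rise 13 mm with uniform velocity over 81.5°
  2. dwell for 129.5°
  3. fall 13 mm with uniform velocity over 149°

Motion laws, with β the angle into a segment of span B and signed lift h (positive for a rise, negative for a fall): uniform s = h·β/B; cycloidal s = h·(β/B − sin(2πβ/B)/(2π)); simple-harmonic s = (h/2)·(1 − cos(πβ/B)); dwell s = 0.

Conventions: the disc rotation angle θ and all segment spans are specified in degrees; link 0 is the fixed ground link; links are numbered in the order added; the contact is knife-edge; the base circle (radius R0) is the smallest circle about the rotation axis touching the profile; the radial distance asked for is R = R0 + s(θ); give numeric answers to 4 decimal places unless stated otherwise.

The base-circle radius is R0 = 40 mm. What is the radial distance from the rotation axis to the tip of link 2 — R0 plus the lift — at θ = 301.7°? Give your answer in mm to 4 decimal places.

seg 1 [0°–81.5°] uniform, h=13: full span → s += 13 → s = 13.0000
seg 2 [81.5°–211°] dwell: s stays 13.0000
seg 3 [211°–360°] uniform, h=-13: θ=301.7° here. β=90.7, B=149. -13·90.7/149 = -7.9134 → s = 5.0866
R = R0 + s = 40 + 5.0866 = 45.0866

45.0866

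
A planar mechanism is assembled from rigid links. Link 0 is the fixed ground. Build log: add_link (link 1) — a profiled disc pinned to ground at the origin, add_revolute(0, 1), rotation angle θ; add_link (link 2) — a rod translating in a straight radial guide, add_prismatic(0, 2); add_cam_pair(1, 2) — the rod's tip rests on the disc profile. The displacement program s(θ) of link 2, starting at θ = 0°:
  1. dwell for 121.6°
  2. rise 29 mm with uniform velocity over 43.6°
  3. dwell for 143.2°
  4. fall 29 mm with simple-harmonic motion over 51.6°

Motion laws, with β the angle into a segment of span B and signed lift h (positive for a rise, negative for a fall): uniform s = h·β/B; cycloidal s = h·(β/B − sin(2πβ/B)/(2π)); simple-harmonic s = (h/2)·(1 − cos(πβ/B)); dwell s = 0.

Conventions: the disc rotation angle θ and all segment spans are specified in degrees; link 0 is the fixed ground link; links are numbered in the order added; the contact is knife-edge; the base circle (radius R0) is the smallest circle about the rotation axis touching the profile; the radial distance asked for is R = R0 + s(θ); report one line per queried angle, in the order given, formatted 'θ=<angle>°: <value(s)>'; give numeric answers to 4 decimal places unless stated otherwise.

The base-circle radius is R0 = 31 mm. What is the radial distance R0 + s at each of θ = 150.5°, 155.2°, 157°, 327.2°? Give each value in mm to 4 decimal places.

seg 1 [0°–121.6°] dwell: s stays 0.0000
seg 2 [121.6°–165.2°] uniform, h=29: θ=150.5° here. β=28.9, B=43.6. 29·28.9/43.6 = 19.2225 → s = 19.2225
seg 2 [121.6°–165.2°] uniform, h=29: θ=155.2° here. β=33.6, B=43.6. 29·33.6/43.6 = 22.3486 → s = 22.3486
seg 2 [121.6°–165.2°] uniform, h=29: θ=157° here. β=35.4, B=43.6. 29·35.4/43.6 = 23.5459 → s = 23.5459
seg 2 [121.6°–165.2°] uniform, h=29: full span → s += 29 → s = 29.0000
seg 3 [165.2°–308.4°] dwell: s stays 29.0000
seg 4 [308.4°–360°] simple-harmonic, h=-29: θ=327.2° here. β=18.8, B=51.6. -29/2·(1 − cos(π·0.3643)) = -8.5057 → s = 20.4943
θ=150.5°: R = R0 + s = 31 + 19.2225 = 50.2225
θ=155.2°: R = R0 + s = 31 + 22.3486 = 53.3486
θ=157°: R = R0 + s = 31 + 23.5459 = 54.5459
θ=327.2°: R = R0 + s = 31 + 20.4943 = 51.4943

θ=150.5°: 50.2225
θ=155.2°: 53.3486
θ=157°: 54.5459
θ=327.2°: 51.4943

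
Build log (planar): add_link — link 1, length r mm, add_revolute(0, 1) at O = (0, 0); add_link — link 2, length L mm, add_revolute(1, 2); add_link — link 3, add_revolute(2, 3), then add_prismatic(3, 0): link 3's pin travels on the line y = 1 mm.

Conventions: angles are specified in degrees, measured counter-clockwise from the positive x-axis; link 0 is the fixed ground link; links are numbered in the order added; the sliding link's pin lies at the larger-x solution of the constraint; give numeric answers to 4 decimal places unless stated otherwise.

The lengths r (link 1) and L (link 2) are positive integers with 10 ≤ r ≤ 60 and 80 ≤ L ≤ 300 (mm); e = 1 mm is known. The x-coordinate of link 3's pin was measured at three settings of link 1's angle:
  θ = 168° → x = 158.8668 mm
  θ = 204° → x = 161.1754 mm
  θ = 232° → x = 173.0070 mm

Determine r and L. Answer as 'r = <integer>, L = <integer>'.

constraint per measurement: (x − r cos θ)² + (r sin θ − e)² = L²
subtracting the θ₁ and θ₂ equations cancels the r² and L² terms:
r = (x₁² − x₂²) / (2[(x₁cos θ₁ + e sin θ₁) − (x₂cos θ₂ + e sin θ₂)]) = 48.9987 → r = 49
L² = (x₁ − r cos θ₁)² + (r sin θ₁ − e)² = 42849.0124 → L = 207.0000 → L = 207
check at θ₃=232°: x = 173.0070 (printed 173.0070) ✓

r = 49, L = 207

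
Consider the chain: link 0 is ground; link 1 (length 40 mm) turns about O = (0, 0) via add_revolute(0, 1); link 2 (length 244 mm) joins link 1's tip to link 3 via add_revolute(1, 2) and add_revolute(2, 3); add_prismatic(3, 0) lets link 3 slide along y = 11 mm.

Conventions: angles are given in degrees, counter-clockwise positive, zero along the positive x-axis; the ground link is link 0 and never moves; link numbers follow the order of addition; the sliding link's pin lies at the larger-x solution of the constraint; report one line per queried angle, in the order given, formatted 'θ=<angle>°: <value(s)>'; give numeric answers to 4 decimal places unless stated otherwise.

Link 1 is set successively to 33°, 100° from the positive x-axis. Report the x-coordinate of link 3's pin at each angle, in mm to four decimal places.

geometry: r = 40 mm, L = 244 mm, e = 11 mm
θ=33°: crank pin P = (r cos θ, r sin θ) = (33.546823, 21.785561)
θ=33°: h = r sin θ − e = 21.785561 − 11 = 10.785561
θ=33°: x = r cos θ + √(L² − h²) = 33.546823 + 243.761506 = 277.308328
θ=100°: crank pin P = (r cos θ, r sin θ) = (-6.945927, 39.392310)
θ=100°: h = r sin θ − e = 39.392310 − 11 = 28.392310
θ=100°: x = r cos θ + √(L² − h²) = -6.945927 + 242.342478 = 235.396551

θ=33°: 277.3083
θ=100°: 235.3966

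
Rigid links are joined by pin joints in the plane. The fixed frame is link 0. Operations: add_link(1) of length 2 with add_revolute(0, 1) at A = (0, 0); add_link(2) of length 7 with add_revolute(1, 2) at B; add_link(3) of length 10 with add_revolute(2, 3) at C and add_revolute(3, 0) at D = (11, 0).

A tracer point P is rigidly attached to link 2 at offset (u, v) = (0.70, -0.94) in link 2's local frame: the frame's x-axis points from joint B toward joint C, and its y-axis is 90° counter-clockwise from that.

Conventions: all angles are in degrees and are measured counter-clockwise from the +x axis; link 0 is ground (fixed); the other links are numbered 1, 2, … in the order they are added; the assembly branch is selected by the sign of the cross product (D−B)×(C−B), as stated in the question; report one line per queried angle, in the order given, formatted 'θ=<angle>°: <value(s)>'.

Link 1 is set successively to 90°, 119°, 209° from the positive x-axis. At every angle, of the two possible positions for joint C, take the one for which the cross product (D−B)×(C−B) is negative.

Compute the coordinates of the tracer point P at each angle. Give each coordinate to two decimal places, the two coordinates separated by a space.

A=(0,0), D=(11.00,0)
θ=90°: B = A + 2.00·(cos90°, sin90°) = (0.0000, 2.0000)
θ=90°: |BD| = 11.1803
θ=90°: circle(B,7.00) ∩ circle(D,10.00): a=3.3094, h=6.1683
θ=90°:   candidates: C₊=(4.3594,7.4768) cross=68.964; C₋=(2.1526,-4.6608) cross=-68.964
θ=90°:   branch - wants cross < 0 → take C=(2.1526,-4.6608) (cross=-68.964)
θ=90°: ex = (C−B)/|BC| = (0.3075,-0.9515); ey = (0.9515,0.3075)
θ=90°: P = B + 0.70·ex + -0.94·ey = (-0.6792,1.0449)
θ=119°: B = A + 2.00·(cos119°, sin119°) = (-0.9696, 1.7492)
θ=119°: |BD| = 12.0968
θ=119°: circle(B,7.00) ∩ circle(D,10.00): a=3.9404, h=5.7856
θ=119°:   candidates: C₊=(3.7660,6.9043) cross=69.987; C₋=(2.0927,-4.5454) cross=-69.987
θ=119°:   branch - wants cross < 0 → take C=(2.0927,-4.5454) (cross=-69.987)
θ=119°: ex = (C−B)/|BC| = (0.4375,-0.8992); ey = (0.8992,0.4375)
θ=119°: P = B + 0.70·ex + -0.94·ey = (-1.5087,0.7086)
θ=209°: B = A + 2.00·(cos209°, sin209°) = (-1.7492, -0.9696)
θ=209°: |BD| = 12.7861
θ=209°: circle(B,7.00) ∩ circle(D,10.00): a=4.3987, h=5.4453
θ=209°:   candidates: C₊=(2.2238,4.7936) cross=69.624; C₋=(3.0497,-6.0657) cross=-69.624
θ=209°:   branch - wants cross < 0 → take C=(3.0497,-6.0657) (cross=-69.624)
θ=209°: ex = (C−B)/|BC| = (0.6856,-0.7280); ey = (0.7280,0.6856)
θ=209°: P = B + 0.70·ex + -0.94·ey = (-1.9537,-2.1237)

θ=90°: -0.68 1.04
θ=119°: -1.51 0.71
θ=209°: -1.95 -2.12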